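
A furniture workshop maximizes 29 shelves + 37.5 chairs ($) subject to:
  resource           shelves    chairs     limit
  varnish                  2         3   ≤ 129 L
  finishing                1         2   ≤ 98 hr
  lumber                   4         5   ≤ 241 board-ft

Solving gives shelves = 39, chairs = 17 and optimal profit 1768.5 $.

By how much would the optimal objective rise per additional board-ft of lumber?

6

Check each constraint at x*: varnish 129/129 (tight); finishing 73/98 (slack 25); lumber 241/241 (tight).
Since finishing is not tight, its dual is 0.
The binding rows give the dual system: 2·y_varnish + 4·y_lumber = 29 and 3·y_varnish + 5·y_lumber = 37.5.
This yields shadow prices y_varnish = 2.5, y_lumber = 6.
Shadow price of lumber = 6.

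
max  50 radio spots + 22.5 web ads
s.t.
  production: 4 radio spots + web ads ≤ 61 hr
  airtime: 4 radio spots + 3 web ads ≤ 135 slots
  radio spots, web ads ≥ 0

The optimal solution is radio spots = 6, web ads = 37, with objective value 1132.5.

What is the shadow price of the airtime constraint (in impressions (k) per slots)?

At the optimum: production uses 61 of 61 (binding); airtime uses 135 of 135 (binding).
From A_Bᵀ y = c: 4·y_production + 4·y_airtime = 50; 1·y_production + 3·y_airtime = 22.5.
→ y_production = 7.5 and y_airtime = 5.
Shadow price of airtime = 5.

5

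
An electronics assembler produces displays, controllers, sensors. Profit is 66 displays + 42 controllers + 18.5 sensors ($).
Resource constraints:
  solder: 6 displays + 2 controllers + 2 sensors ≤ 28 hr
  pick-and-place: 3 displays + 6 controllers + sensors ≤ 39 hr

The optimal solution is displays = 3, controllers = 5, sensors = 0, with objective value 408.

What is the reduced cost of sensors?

-3.5

Check each constraint at x*: solder 28/28 (tight); pick-and-place 39/39 (tight).
The binding rows give the dual system: 6·y_solder + 3·y_pick-and-place = 66 and 2·y_solder + 6·y_pick-and-place = 42.
This yields shadow prices y_solder = 9, y_pick-and-place = 4.
Reduced cost of sensors: c₃ − yᵀa₃ = 18.5 − (9·2 + 4·1) = 18.5 − 22 = -3.5.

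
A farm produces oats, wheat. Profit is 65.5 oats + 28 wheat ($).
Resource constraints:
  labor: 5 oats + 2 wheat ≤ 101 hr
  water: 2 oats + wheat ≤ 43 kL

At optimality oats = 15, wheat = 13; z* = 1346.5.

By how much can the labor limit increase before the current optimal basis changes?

6.5

Binding constraints: labor, water. The basis is B = [[5,2],[2,1]] with det 1.
Per unit increase in labor, x* moves by d = (1, -2).
The basis stays optimal until wheat reaches 0; allowable increase = 6.5 hr.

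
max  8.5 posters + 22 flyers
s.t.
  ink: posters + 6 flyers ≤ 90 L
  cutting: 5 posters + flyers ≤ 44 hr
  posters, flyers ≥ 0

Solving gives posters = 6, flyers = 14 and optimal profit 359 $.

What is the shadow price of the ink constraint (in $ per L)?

3.5

Check each constraint at x*: ink 90/90 (tight); cutting 44/44 (tight).
The binding rows give the dual system: 1·y_ink + 5·y_cutting = 8.5 and 6·y_ink + 1·y_cutting = 22.
→ y_ink = 3.5 and y_cutting = 1.
Shadow price of ink = 3.5.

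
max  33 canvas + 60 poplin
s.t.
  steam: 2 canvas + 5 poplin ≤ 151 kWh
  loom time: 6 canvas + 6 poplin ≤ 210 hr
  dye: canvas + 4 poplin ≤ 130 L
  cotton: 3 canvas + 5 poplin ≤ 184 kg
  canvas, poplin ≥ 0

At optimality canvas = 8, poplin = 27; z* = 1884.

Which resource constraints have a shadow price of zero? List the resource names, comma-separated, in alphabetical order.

cotton, dye

steam: 151/151 (binding)
loom time: 210/210 (binding)
dye: 116/130 (slack 14)
cotton: 159/184 (slack 25)
By complementary slackness, a constraint with positive slack has shadow price 0 → cotton, dye.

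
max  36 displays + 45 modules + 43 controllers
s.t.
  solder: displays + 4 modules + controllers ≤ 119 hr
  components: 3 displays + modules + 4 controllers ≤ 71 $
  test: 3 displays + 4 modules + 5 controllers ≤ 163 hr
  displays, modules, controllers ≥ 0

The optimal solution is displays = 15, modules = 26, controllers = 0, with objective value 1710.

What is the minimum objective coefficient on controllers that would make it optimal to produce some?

45

Binding: solder and components. Non-binding: test (14 unused).
By complementary slackness, y = 0 for the non-binding constraint.
The binding rows give the dual system: 1·y_solder + 3·y_components = 36 and 4·y_solder + 1·y_components = 45.
Solving: y_solder = 9, y_components = 9.
controllers enters the basis when its profit ≥ yᵀa₃ = 9·1 + 9·4 = 45.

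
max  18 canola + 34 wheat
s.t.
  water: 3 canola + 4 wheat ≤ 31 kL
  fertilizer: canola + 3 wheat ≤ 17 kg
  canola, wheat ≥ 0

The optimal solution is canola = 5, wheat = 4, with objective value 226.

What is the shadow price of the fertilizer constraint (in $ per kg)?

6

Both water and fertilizer are binding at x*.
From A_Bᵀ y = c: 3·y_water + 1·y_fertilizer = 18; 4·y_water + 3·y_fertilizer = 34.
→ y_water = 4 and y_fertilizer = 6.
Shadow price of fertilizer = 6.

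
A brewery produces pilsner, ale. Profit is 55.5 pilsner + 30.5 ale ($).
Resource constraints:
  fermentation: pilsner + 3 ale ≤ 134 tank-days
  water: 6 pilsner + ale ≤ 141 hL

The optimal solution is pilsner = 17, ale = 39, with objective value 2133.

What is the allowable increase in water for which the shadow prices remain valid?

Binding constraints: fermentation, water. The basis is B = [[1,3],[6,1]] with det -17.
Per unit increase in water, x* moves by d = (0.1765, -0.0588).
The basis stays optimal until ale reaches 0; allowable increase = 663 hL.

663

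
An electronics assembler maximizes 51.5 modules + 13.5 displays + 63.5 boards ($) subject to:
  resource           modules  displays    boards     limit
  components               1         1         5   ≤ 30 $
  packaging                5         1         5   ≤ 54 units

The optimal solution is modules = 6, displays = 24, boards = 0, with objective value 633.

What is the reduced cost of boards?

-4

Both components and packaging are binding at x*.
Dual feasibility on the basic columns requires 1·y_components + 5·y_packaging = 51.5, 1·y_components + 1·y_packaging = 13.5.
→ y_components = 4 and y_packaging = 9.5.
Reduced cost of boards: c₃ − yᵀa₃ = 63.5 − (4·5 + 9.5·5) = 63.5 − 67.5 = -4.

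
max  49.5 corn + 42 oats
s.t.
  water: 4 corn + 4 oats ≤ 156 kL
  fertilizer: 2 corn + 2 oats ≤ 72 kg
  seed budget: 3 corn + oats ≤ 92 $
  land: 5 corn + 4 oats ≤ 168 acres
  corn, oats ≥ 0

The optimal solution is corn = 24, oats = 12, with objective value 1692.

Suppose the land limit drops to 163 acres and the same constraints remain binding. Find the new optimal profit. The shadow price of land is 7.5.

1654.5

Δb = -5, so new z* = 1692 + (7.5)·(-5) = 1692 − 37.5 = 1654.5.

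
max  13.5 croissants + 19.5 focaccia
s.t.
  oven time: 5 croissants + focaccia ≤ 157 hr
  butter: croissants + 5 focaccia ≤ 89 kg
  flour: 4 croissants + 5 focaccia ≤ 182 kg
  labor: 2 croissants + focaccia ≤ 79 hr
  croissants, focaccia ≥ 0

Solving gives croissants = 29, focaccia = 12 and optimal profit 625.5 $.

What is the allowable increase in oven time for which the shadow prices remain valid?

9.6

Binding constraints: oven time, butter. The basis is B = [[5,1],[1,5]] with det 24.
Per unit increase in oven time, x* moves by d = (0.2083, -0.0417).
The basis stays optimal until flour becomes binding; allowable increase = 9.6 hr.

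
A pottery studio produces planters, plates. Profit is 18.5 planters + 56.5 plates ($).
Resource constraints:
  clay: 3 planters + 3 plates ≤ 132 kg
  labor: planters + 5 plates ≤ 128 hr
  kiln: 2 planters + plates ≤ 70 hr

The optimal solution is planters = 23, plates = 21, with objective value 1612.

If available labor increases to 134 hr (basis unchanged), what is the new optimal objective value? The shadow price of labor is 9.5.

1669

Δb = 6, so new z* = 1612 + (9.5)·(6) = 1612 + 57 = 1669.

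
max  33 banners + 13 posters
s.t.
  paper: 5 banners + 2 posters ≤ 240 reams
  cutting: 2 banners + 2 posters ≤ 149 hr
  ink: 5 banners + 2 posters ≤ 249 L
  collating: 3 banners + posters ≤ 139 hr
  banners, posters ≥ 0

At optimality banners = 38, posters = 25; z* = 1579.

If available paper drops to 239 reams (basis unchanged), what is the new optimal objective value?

1573

Binding: paper and collating. Non-binding: cutting (23 unused), ink (9 unused).
By complementary slackness, y = 0 for the non-binding constraints.
Dual feasibility on the basic columns requires 5·y_paper + 3·y_collating = 33, 2·y_paper + 1·y_collating = 13.
→ y_paper = 6 and y_collating = 1.
Δz = y_paper·Δb = 6 × (-1) = -6, so new z* = 1579 − 6 = 1573.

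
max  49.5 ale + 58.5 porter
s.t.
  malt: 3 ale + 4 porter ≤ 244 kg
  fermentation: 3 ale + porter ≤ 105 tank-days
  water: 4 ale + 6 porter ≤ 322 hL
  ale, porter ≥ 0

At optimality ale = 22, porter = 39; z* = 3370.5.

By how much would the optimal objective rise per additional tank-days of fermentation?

Binding: fermentation and water. Non-binding: malt (22 unused).
Since malt is not tight, its dual is 0.
The binding rows give the dual system: 3·y_fermentation + 4·y_water = 49.5 and 1·y_fermentation + 6·y_water = 58.5.
Solving: y_fermentation = 4.5, y_water = 9.
Shadow price of fermentation = 4.5.

4.5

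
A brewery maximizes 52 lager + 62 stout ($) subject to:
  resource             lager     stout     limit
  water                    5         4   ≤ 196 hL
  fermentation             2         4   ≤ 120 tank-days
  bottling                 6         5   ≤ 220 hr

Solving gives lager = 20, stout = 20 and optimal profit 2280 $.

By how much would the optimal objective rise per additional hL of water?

At the optimum: water uses 180 of 196 (slack = 16); fermentation uses 120 of 120 (binding); bottling uses 220 of 220 (binding).
Slack constraints have shadow price 0 (complementary slackness).
From A_Bᵀ y = c: 2·y_fermentation + 6·y_bottling = 52; 4·y_fermentation + 5·y_bottling = 62.
→ y_fermentation = 8 and y_bottling = 6.
Shadow price of water = 0.

0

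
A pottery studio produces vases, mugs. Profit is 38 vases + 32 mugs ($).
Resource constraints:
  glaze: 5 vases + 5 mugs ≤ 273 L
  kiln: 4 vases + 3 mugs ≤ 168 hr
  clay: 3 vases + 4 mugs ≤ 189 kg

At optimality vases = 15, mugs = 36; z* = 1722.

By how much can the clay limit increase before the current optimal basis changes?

25.2

Binding constraints: kiln, clay. The basis is B = [[4,3],[3,4]] with det 7.
Per unit increase in clay, x* moves by d = (-0.4286, 0.5714).
The basis stays optimal until glaze becomes binding; allowable increase = 25.2 kg.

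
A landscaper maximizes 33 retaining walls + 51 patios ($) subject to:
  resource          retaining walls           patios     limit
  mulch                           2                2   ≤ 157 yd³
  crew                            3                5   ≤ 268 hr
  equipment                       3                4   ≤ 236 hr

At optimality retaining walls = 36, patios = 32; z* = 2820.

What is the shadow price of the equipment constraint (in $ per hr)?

Binding: crew and equipment. Non-binding: mulch (21 unused).
Slack constraints have shadow price 0 (complementary slackness).
The binding rows give the dual system: 3·y_crew + 3·y_equipment = 33 and 5·y_crew + 4·y_equipment = 51.
This yields shadow prices y_crew = 7, y_equipment = 4.
Shadow price of equipment = 4.

4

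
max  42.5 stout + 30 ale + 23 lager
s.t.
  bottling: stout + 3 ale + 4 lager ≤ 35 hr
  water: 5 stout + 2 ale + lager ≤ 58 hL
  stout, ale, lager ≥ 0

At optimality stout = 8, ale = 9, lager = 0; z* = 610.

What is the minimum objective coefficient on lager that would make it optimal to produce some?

27.5

Check each constraint at x*: bottling 35/35 (tight); water 58/58 (tight).
Dual feasibility on the basic columns requires 1·y_bottling + 5·y_water = 42.5, 3·y_bottling + 2·y_water = 30.
→ y_bottling = 5 and y_water = 7.5.
lager enters the basis when its profit ≥ yᵀa₃ = 5·4 + 7.5·1 = 27.5.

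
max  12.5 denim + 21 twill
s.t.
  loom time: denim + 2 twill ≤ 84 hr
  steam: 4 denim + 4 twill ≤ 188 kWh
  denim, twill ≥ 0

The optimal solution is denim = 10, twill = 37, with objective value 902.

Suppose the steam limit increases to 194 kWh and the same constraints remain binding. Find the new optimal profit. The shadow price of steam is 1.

908

Δb = 6, so new z* = 902 + (1)·(6) = 902 + 6 = 908.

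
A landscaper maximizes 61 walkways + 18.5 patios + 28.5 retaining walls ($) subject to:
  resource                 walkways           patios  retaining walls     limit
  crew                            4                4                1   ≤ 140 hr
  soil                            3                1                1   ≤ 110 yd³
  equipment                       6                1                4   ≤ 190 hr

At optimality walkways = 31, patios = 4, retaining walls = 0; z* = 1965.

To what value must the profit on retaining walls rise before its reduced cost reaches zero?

Check each constraint at x*: crew 140/140 (tight); soil 97/110 (slack 13); equipment 190/190 (tight).
By complementary slackness, y = 0 for the non-binding constraint.
Dual feasibility on the basic columns requires 4·y_crew + 6·y_equipment = 61, 4·y_crew + 1·y_equipment = 18.5.
Solving: y_crew = 2.5, y_equipment = 8.5.
retaining walls enters the basis when its profit ≥ yᵀa₃ = 2.5·1 + 8.5·4 = 36.5.

36.5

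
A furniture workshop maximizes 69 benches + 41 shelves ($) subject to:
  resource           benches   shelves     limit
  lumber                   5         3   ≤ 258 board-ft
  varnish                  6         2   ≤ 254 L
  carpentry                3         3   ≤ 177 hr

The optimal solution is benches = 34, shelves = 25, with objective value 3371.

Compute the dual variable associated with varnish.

7

Binding: varnish and carpentry. Non-binding: lumber (13 unused).
Slack constraints have shadow price 0 (complementary slackness).
Dual feasibility on the basic columns requires 6·y_varnish + 3·y_carpentry = 69, 2·y_varnish + 3·y_carpentry = 41.
→ y_varnish = 7 and y_carpentry = 9.
Shadow price of varnish = 7.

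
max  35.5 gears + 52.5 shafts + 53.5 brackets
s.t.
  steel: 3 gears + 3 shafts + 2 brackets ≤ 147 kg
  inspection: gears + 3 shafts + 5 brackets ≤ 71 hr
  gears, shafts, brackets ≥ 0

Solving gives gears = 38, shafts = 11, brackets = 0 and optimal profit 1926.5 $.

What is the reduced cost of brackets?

-7

Check each constraint at x*: steel 147/147 (tight); inspection 71/71 (tight).
From A_Bᵀ y = c: 3·y_steel + 1·y_inspection = 35.5; 3·y_steel + 3·y_inspection = 52.5.
This yields shadow prices y_steel = 9, y_inspection = 8.5.
Reduced cost of brackets: c₃ − yᵀa₃ = 53.5 − (9·2 + 8.5·5) = 53.5 − 60.5 = -7.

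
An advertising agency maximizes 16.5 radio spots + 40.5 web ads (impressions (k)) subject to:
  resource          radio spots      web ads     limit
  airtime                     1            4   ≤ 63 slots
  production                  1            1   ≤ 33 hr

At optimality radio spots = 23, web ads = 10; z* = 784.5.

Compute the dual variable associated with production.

Check each constraint at x*: airtime 63/63 (tight); production 33/33 (tight).
The binding rows give the dual system: 1·y_airtime + 1·y_production = 16.5 and 4·y_airtime + 1·y_production = 40.5.
→ y_airtime = 8 and y_production = 8.5.
Shadow price of production = 8.5.

8.5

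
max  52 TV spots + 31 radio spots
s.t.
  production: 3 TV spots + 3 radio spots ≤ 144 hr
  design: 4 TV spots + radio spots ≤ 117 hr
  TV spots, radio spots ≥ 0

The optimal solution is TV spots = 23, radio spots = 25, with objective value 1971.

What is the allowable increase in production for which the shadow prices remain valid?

207

Binding constraints: production, design. The basis is B = [[3,3],[4,1]] with det -9.
Per unit increase in production, x* moves by d = (-0.1111, 0.4444).
The basis stays optimal until TV spots reaches 0; allowable increase = 207 hr.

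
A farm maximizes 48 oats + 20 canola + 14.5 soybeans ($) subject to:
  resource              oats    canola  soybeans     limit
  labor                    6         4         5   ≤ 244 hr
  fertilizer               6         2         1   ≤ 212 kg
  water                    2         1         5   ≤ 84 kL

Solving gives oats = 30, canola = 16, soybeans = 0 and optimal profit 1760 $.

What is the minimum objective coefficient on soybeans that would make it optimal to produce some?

Binding: labor and fertilizer. Non-binding: water (8 unused).
By complementary slackness, y = 0 for the non-binding constraint.
The binding rows give the dual system: 6·y_labor + 6·y_fertilizer = 48 and 4·y_labor + 2·y_fertilizer = 20.
→ y_labor = 2 and y_fertilizer = 6.
soybeans enters the basis when its profit ≥ yᵀa₃ = 2·5 + 6·1 = 16.

16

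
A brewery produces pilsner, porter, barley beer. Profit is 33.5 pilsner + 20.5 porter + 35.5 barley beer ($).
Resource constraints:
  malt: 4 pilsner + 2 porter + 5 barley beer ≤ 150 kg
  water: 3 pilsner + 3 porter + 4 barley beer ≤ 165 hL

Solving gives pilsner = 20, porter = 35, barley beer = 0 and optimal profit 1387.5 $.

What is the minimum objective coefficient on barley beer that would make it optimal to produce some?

Both malt and water are binding at x*.
The binding rows give the dual system: 4·y_malt + 3·y_water = 33.5 and 2·y_malt + 3·y_water = 20.5.
This yields shadow prices y_malt = 6.5, y_water = 2.5.
barley beer enters the basis when its profit ≥ yᵀa₃ = 6.5·5 + 2.5·4 = 42.5.

42.5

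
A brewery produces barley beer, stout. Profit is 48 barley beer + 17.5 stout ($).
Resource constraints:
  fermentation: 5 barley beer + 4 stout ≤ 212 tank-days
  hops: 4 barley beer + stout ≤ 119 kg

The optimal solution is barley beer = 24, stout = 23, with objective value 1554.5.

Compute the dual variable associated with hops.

Both fermentation and hops are binding at x*.
Dual feasibility on the basic columns requires 5·y_fermentation + 4·y_hops = 48, 4·y_fermentation + 1·y_hops = 17.5.
Solving: y_fermentation = 2, y_hops = 9.5.
Shadow price of hops = 9.5.

9.5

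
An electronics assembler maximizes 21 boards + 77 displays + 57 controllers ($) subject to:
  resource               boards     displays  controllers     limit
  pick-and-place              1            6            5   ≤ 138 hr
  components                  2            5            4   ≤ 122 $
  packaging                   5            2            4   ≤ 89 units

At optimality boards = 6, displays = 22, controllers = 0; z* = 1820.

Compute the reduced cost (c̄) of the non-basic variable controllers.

-6

Check each constraint at x*: pick-and-place 138/138 (tight); components 122/122 (tight); packaging 74/89 (slack 15).
Slack constraints have shadow price 0 (complementary slackness).
Dual feasibility on the basic columns requires 1·y_pick-and-place + 2·y_components = 21, 6·y_pick-and-place + 5·y_components = 77.
This yields shadow prices y_pick-and-place = 7, y_components = 7.
Reduced cost of controllers: c₃ − yᵀa₃ = 57 − (7·5 + 7·4) = 57 − 63 = -6.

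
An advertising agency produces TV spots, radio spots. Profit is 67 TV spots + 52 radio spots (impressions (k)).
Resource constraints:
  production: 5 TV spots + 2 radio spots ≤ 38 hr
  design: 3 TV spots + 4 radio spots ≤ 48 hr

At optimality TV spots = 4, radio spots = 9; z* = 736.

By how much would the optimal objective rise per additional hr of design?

9

At the optimum: production uses 38 of 38 (binding); design uses 48 of 48 (binding).
Dual feasibility on the basic columns requires 5·y_production + 3·y_design = 67, 2·y_production + 4·y_design = 52.
Solving: y_production = 8, y_design = 9.
Shadow price of design = 9.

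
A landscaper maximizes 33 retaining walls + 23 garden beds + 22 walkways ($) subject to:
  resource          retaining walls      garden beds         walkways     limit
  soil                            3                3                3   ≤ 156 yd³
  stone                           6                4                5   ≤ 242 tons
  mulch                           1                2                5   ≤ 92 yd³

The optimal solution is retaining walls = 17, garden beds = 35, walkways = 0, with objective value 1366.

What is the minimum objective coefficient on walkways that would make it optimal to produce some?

Check each constraint at x*: soil 156/156 (tight); stone 242/242 (tight); mulch 87/92 (slack 5).
Since mulch is not tight, its dual is 0.
From A_Bᵀ y = c: 3·y_soil + 6·y_stone = 33; 3·y_soil + 4·y_stone = 23.
This yields shadow prices y_soil = 1, y_stone = 5.
walkways enters the basis when its profit ≥ yᵀa₃ = 1·3 + 5·5 = 28.

28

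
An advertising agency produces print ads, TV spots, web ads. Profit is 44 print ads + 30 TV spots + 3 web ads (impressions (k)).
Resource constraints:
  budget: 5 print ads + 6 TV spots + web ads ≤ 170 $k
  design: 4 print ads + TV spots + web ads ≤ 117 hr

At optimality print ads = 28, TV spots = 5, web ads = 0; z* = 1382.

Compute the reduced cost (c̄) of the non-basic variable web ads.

-7

At the optimum: budget uses 170 of 170 (binding); design uses 117 of 117 (binding).
Dual feasibility on the basic columns requires 5·y_budget + 4·y_design = 44, 6·y_budget + 1·y_design = 30.
→ y_budget = 4 and y_design = 6.
Reduced cost of web ads: c₃ − yᵀa₃ = 3 − (4·1 + 6·1) = 3 − 10 = -7.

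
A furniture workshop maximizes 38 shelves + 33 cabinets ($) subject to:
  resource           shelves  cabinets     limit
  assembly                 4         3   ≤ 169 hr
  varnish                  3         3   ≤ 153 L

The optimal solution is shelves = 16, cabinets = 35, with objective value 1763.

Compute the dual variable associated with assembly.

5

Both assembly and varnish are binding at x*.
Dual feasibility on the basic columns requires 4·y_assembly + 3·y_varnish = 38, 3·y_assembly + 3·y_varnish = 33.
→ y_assembly = 5 and y_varnish = 6.
Shadow price of assembly = 5.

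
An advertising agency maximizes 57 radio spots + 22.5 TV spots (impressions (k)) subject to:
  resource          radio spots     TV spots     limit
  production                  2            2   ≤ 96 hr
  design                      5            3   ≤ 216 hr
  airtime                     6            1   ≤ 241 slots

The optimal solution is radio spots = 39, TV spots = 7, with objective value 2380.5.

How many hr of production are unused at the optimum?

4

production used = 2·39 + 2·7 = 92; slack = 96 − 92 = 4.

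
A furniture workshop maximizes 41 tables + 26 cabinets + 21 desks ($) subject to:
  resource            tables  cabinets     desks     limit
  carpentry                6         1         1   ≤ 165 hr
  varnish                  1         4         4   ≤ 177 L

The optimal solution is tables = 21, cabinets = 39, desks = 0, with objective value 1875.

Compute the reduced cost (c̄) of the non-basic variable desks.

-5

Both carpentry and varnish are binding at x*.
The binding rows give the dual system: 6·y_carpentry + 1·y_varnish = 41 and 1·y_carpentry + 4·y_varnish = 26.
This yields shadow prices y_carpentry = 6, y_varnish = 5.
Reduced cost of desks: c₃ − yᵀa₃ = 21 − (6·1 + 5·4) = 21 − 26 = -5.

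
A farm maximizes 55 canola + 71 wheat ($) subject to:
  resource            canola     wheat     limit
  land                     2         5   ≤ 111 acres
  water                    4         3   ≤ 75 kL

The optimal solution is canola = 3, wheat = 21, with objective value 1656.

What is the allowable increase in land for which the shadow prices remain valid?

14

Binding constraints: land, water. The basis is B = [[2,5],[4,3]] with det -14.
Per unit increase in land, x* moves by d = (-0.2143, 0.2857).
The basis stays optimal until canola reaches 0; allowable increase = 14 acres.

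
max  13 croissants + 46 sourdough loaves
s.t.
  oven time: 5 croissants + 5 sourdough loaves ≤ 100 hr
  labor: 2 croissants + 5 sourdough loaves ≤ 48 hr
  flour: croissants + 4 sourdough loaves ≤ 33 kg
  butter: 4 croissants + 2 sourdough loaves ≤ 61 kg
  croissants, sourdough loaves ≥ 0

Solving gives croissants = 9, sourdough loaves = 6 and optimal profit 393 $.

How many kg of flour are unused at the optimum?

flour used = 1·9 + 4·6 = 33; slack = 33 − 33 = 0.

0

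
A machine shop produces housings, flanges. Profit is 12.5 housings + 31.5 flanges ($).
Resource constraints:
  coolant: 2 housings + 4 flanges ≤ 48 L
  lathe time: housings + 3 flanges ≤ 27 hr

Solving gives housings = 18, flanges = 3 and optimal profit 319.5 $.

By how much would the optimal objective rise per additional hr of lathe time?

6.5

At the optimum: coolant uses 48 of 48 (binding); lathe time uses 27 of 27 (binding).
The binding rows give the dual system: 2·y_coolant + 1·y_lathe time = 12.5 and 4·y_coolant + 3·y_lathe time = 31.5.
Solving: y_coolant = 3, y_lathe time = 6.5.
Shadow price of lathe time = 6.5.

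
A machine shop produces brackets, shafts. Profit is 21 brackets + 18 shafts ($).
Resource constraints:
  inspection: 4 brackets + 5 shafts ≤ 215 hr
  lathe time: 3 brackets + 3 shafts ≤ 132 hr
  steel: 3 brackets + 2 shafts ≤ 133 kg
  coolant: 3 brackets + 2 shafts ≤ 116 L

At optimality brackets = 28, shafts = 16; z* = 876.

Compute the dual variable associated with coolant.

At the optimum: inspection uses 192 of 215 (slack = 23); lathe time uses 132 of 132 (binding); steel uses 116 of 133 (slack = 17); coolant uses 116 of 116 (binding).
Since inspection, steel are not tight, their duals are 0.
From A_Bᵀ y = c: 3·y_lathe time + 3·y_coolant = 21; 3·y_lathe time + 2·y_coolant = 18.
This yields shadow prices y_lathe time = 4, y_coolant = 3.
Shadow price of coolant = 3.

3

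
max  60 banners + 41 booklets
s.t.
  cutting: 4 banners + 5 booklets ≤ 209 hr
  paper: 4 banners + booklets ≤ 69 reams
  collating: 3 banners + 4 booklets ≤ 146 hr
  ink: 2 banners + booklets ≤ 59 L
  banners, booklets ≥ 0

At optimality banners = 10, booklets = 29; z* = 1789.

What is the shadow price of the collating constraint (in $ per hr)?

Check each constraint at x*: cutting 185/209 (slack 24); paper 69/69 (tight); collating 146/146 (tight); ink 49/59 (slack 10).
By complementary slackness, y = 0 for the non-binding constraints.
Dual feasibility on the basic columns requires 4·y_paper + 3·y_collating = 60, 1·y_paper + 4·y_collating = 41.
→ y_paper = 9 and y_collating = 8.
Shadow price of collating = 8.

8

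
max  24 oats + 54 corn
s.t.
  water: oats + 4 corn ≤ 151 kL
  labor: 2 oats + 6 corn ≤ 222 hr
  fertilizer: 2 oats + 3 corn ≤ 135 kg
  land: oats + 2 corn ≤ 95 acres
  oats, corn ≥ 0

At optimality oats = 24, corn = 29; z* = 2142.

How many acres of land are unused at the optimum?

land used = 1·24 + 2·29 = 82; slack = 95 − 82 = 13.

13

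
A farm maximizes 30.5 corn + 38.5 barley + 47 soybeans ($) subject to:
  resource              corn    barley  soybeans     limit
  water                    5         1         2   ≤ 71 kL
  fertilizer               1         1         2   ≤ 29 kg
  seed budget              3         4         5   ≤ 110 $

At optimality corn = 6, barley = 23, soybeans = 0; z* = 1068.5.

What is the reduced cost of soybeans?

Check each constraint at x*: water 53/71 (slack 18); fertilizer 29/29 (tight); seed budget 110/110 (tight).
By complementary slackness, y = 0 for the non-binding constraint.
From A_Bᵀ y = c: 1·y_fertilizer + 3·y_seed budget = 30.5; 1·y_fertilizer + 4·y_seed budget = 38.5.
→ y_fertilizer = 6.5 and y_seed budget = 8.
Reduced cost of soybeans: c₃ − yᵀa₃ = 47 − (6.5·2 + 8·5) = 47 − 53 = -6.

-6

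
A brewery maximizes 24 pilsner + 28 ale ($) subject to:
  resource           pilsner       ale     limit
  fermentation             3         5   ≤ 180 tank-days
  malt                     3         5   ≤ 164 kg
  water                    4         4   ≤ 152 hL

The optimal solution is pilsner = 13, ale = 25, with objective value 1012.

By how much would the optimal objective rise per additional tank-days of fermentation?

Binding: malt and water. Non-binding: fermentation (16 unused).
Since fermentation is not tight, its dual is 0.
The binding rows give the dual system: 3·y_malt + 4·y_water = 24 and 5·y_malt + 4·y_water = 28.
This yields shadow prices y_malt = 2, y_water = 4.5.
Shadow price of fermentation = 0.

0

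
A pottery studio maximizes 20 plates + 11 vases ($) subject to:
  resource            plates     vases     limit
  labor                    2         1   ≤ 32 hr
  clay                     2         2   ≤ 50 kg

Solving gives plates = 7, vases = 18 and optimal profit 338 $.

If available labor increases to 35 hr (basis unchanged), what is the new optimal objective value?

365

At the optimum: labor uses 32 of 32 (binding); clay uses 50 of 50 (binding).
Dual feasibility on the basic columns requires 2·y_labor + 2·y_clay = 20, 1·y_labor + 2·y_clay = 11.
→ y_labor = 9 and y_clay = 1.
Δz = y_labor·Δb = 9 × (3) = 27, so new z* = 338 + 27 = 365.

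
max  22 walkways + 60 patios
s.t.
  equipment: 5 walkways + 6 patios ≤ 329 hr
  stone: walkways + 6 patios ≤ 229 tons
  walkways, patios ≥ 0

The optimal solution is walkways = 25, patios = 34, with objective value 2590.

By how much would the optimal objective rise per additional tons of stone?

Check each constraint at x*: equipment 329/329 (tight); stone 229/229 (tight).
Dual feasibility on the basic columns requires 5·y_equipment + 1·y_stone = 22, 6·y_equipment + 6·y_stone = 60.
Solving: y_equipment = 3, y_stone = 7.
Shadow price of stone = 7.

7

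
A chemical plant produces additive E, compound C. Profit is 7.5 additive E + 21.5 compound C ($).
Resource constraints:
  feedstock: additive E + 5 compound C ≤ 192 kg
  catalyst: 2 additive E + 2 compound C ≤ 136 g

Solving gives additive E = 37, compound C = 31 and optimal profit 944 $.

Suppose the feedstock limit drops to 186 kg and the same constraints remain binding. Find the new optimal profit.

At the optimum: feedstock uses 192 of 192 (binding); catalyst uses 136 of 136 (binding).
The binding rows give the dual system: 1·y_feedstock + 2·y_catalyst = 7.5 and 5·y_feedstock + 2·y_catalyst = 21.5.
Solving: y_feedstock = 3.5, y_catalyst = 2.
Δz = y_feedstock·Δb = 3.5 × (-6) = -21, so new z* = 944 − 21 = 923.

923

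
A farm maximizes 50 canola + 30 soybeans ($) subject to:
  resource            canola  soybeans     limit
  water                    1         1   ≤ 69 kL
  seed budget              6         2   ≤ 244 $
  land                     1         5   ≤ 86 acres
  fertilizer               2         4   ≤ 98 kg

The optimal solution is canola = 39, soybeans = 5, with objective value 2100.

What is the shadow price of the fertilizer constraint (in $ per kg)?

4

Check each constraint at x*: water 44/69 (slack 25); seed budget 244/244 (tight); land 64/86 (slack 22); fertilizer 98/98 (tight).
Slack constraints have shadow price 0 (complementary slackness).
Dual feasibility on the basic columns requires 6·y_seed budget + 2·y_fertilizer = 50, 2·y_seed budget + 4·y_fertilizer = 30.
Solving: y_seed budget = 7, y_fertilizer = 4.
Shadow price of fertilizer = 4.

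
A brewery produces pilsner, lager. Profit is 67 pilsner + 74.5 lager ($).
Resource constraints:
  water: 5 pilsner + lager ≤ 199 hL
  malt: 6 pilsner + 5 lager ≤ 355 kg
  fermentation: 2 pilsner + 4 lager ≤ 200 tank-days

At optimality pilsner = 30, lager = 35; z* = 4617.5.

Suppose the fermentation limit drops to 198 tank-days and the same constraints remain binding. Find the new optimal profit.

4601.5

Binding: malt and fermentation. Non-binding: water (14 unused).
By complementary slackness, y = 0 for the non-binding constraint.
Dual feasibility on the basic columns requires 6·y_malt + 2·y_fermentation = 67, 5·y_malt + 4·y_fermentation = 74.5.
This yields shadow prices y_malt = 8.5, y_fermentation = 8.
Δz = y_fermentation·Δb = 8 × (-2) = -16, so new z* = 4617.5 − 16 = 4601.5.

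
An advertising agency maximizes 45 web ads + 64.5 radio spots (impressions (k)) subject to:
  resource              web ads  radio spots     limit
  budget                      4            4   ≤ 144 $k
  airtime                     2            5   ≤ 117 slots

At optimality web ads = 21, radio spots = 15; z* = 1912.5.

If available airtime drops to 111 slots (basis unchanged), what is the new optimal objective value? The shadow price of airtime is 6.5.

1873.5

Δb = -6, so new z* = 1912.5 + (6.5)·(-6) = 1912.5 − 39 = 1873.5.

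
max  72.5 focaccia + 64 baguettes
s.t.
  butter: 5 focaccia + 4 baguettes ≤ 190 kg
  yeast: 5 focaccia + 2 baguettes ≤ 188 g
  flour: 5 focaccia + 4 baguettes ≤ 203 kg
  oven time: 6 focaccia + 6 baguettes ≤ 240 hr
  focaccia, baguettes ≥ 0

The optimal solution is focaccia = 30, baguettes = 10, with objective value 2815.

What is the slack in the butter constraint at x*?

butter used = 5·30 + 4·10 = 190; slack = 190 − 190 = 0.

0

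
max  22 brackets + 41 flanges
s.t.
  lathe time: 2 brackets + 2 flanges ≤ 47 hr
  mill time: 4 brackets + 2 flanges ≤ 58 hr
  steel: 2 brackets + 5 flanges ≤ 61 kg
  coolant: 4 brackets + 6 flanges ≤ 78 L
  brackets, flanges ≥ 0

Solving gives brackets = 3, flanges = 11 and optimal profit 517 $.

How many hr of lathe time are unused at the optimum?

lathe time used = 2·3 + 2·11 = 28; slack = 47 − 28 = 19.

19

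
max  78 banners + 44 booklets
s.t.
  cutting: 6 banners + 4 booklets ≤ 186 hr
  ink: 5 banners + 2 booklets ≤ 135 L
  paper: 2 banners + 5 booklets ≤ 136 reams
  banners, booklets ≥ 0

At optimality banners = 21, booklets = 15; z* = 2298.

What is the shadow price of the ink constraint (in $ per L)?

6

Check each constraint at x*: cutting 186/186 (tight); ink 135/135 (tight); paper 117/136 (slack 19).
Slack constraints have shadow price 0 (complementary slackness).
Dual feasibility on the basic columns requires 6·y_cutting + 5·y_ink = 78, 4·y_cutting + 2·y_ink = 44.
Solving: y_cutting = 8, y_ink = 6.
Shadow price of ink = 6.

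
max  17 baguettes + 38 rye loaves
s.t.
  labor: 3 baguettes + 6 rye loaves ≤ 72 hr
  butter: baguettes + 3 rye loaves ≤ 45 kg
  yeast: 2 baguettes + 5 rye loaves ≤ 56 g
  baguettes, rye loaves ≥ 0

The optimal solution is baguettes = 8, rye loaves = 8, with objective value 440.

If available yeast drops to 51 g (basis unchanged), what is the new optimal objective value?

Binding: labor and yeast. Non-binding: butter (13 unused).
By complementary slackness, y = 0 for the non-binding constraint.
Dual feasibility on the basic columns requires 3·y_labor + 2·y_yeast = 17, 6·y_labor + 5·y_yeast = 38.
This yields shadow prices y_labor = 3, y_yeast = 4.
Δz = y_yeast·Δb = 4 × (-5) = -20, so new z* = 440 − 20 = 420.

420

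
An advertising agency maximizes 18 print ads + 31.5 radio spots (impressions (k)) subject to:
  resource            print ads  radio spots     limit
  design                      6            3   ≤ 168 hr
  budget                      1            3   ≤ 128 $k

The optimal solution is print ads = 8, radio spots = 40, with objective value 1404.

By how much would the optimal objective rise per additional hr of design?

1.5

Check each constraint at x*: design 168/168 (tight); budget 128/128 (tight).
Dual feasibility on the basic columns requires 6·y_design + 1·y_budget = 18, 3·y_design + 3·y_budget = 31.5.
This yields shadow prices y_design = 1.5, y_budget = 9.
Shadow price of design = 1.5.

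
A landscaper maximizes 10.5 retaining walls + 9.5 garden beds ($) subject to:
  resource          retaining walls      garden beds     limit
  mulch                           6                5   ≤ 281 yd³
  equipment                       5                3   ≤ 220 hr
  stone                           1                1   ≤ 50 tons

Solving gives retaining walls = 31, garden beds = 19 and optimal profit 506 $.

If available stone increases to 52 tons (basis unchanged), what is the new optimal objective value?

515

At the optimum: mulch uses 281 of 281 (binding); equipment uses 212 of 220 (slack = 8); stone uses 50 of 50 (binding).
Slack constraints have shadow price 0 (complementary slackness).
Dual feasibility on the basic columns requires 6·y_mulch + 1·y_stone = 10.5, 5·y_mulch + 1·y_stone = 9.5.
This yields shadow prices y_mulch = 1, y_stone = 4.5.
Δz = y_stone·Δb = 4.5 × (2) = 9, so new z* = 506 + 9 = 515.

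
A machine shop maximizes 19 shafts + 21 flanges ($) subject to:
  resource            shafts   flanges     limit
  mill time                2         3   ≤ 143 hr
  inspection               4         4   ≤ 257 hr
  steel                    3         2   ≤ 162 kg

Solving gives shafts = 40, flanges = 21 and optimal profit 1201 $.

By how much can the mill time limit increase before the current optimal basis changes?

Binding constraints: mill time, steel. The basis is B = [[2,3],[3,2]] with det -5.
Per unit increase in mill time, x* moves by d = (-0.4, 0.6).
The basis stays optimal until inspection becomes binding; allowable increase = 16.25 hr.

16.25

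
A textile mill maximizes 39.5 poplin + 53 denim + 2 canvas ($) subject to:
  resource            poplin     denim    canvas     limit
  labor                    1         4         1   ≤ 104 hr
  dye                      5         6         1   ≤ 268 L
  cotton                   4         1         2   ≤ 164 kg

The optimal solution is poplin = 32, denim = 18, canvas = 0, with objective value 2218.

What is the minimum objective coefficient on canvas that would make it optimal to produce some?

At the optimum: labor uses 104 of 104 (binding); dye uses 268 of 268 (binding); cotton uses 146 of 164 (slack = 18).
By complementary slackness, y = 0 for the non-binding constraint.
The binding rows give the dual system: 1·y_labor + 5·y_dye = 39.5 and 4·y_labor + 6·y_dye = 53.
→ y_labor = 2 and y_dye = 7.5.
canvas enters the basis when its profit ≥ yᵀa₃ = 2·1 + 7.5·1 = 9.5.

9.5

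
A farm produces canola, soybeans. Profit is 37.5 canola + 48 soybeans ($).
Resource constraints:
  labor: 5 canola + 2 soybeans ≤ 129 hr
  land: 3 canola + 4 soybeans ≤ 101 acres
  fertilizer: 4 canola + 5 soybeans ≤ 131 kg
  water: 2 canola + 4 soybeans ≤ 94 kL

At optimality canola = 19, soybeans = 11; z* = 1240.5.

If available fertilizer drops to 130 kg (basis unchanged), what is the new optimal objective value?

Check each constraint at x*: labor 117/129 (slack 12); land 101/101 (tight); fertilizer 131/131 (tight); water 82/94 (slack 12).
Since labor, water are not tight, their duals are 0.
The binding rows give the dual system: 3·y_land + 4·y_fertilizer = 37.5 and 4·y_land + 5·y_fertilizer = 48.
→ y_land = 4.5 and y_fertilizer = 6.
Δz = y_fertilizer·Δb = 6 × (-1) = -6, so new z* = 1240.5 − 6 = 1234.5.

1234.5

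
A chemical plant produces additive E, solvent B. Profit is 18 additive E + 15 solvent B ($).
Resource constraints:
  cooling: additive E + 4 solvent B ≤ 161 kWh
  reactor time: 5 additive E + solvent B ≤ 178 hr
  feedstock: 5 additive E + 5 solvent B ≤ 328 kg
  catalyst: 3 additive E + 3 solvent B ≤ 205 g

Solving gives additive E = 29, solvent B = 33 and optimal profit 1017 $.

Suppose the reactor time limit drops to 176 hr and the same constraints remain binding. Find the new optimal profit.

1011

Check each constraint at x*: cooling 161/161 (tight); reactor time 178/178 (tight); feedstock 310/328 (slack 18); catalyst 186/205 (slack 19).
Slack constraints have shadow price 0 (complementary slackness).
Dual feasibility on the basic columns requires 1·y_cooling + 5·y_reactor time = 18, 4·y_cooling + 1·y_reactor time = 15.
This yields shadow prices y_cooling = 3, y_reactor time = 3.
Δz = y_reactor time·Δb = 3 × (-2) = -6, so new z* = 1017 − 6 = 1011.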